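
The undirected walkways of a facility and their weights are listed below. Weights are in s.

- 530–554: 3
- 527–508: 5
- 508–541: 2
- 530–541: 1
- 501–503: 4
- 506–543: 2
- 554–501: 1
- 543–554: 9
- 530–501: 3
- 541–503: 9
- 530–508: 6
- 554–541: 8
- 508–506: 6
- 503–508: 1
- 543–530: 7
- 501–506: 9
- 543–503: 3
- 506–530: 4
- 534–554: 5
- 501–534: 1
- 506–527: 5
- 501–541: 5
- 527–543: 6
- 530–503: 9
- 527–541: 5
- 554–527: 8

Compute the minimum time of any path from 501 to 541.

Candidate routes:
501–541: 5 = 5
501–554–530–541: 1+3+1 = 5
501–530–541: 3+1 = 4
501–503–508–541: 4+1+2 = 7
The minimum is 4 s via 501–530–541.

4 s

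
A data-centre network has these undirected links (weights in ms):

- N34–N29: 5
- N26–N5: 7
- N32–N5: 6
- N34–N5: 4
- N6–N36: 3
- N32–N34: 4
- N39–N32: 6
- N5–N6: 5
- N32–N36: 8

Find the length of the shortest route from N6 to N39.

17 ms

Candidate routes:
N6 → N5 → N34 → N32 → N39: 5+4+4+6 = 19
N6 → N36 → N32 → N39: 3+8+6 = 17
The minimum is 17 ms via N6 → N36 → N32 → N39.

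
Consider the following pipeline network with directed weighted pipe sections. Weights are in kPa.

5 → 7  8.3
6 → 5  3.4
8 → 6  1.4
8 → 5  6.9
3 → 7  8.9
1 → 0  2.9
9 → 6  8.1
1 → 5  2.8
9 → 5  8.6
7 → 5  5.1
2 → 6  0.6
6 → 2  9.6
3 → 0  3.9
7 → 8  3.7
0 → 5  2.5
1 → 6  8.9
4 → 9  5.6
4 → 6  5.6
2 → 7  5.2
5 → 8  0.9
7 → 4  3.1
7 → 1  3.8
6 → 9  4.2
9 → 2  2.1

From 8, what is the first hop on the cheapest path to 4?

6

Compare a few routes:
8–6–5–7–4: 1.4+3.4+8.3+3.1 = 16.2
8–6–9–2–7–4: 1.4+4.2+2.1+5.2+3.1 = 16
8–5–7–4: 6.9+8.3+3.1 = 18.3
Cheapest is 8–6–9–2–7–4 at 16 kPa.
So from 8 the first move is to 6.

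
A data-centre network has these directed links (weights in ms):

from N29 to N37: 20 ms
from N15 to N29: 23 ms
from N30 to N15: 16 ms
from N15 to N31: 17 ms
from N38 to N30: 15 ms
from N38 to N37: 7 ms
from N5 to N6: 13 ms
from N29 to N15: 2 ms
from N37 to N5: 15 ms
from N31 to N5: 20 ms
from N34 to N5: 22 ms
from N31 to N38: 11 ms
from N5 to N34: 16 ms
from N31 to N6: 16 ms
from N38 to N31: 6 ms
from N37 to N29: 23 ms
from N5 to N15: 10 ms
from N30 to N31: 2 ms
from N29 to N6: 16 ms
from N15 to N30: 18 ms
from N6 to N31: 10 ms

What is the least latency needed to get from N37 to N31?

38 ms

Settle nodes by increasing distance from N37:
N37: 0
N5: 15  (via N37)
N29: 23  (via N37)
N15: 25  (via N5)
N6: 28  (via N5)
N34: 31  (via N5)
N31: 38  (via N6)
Shortest route: N37–N5–N6–N31 = 38 ms.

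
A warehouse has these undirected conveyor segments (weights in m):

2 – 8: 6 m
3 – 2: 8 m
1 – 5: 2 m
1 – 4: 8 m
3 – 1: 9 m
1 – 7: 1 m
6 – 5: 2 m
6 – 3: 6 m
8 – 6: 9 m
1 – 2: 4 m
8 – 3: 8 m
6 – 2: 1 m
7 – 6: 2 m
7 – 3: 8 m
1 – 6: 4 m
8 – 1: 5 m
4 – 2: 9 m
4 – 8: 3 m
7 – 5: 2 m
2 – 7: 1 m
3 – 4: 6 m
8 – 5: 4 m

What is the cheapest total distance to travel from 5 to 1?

2 m

Settle nodes by increasing distance from 5:
5: 0
1: 2  (via 5)
Shortest route: 5–1 = 2 m.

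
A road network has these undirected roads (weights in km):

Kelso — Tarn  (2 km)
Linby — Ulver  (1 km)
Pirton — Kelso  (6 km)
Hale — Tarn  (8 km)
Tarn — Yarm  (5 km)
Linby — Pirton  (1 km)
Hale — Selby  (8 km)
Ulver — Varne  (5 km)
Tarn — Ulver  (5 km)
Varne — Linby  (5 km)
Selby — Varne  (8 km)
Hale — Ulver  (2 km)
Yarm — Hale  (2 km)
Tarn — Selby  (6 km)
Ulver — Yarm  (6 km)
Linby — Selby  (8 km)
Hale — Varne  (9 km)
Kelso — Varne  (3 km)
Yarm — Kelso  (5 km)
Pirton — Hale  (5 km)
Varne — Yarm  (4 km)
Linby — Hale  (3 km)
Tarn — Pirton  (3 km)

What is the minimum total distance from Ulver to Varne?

5 km

Settle nodes by increasing distance from Ulver:
Ulver: 0
Linby: 1  (via Ulver)
Hale: 2  (via Ulver)
Pirton: 2  (via Linby)
Yarm: 4  (via Hale)
Varne: 5  (via Ulver)
Shortest route: Ulver → Varne = 5 km.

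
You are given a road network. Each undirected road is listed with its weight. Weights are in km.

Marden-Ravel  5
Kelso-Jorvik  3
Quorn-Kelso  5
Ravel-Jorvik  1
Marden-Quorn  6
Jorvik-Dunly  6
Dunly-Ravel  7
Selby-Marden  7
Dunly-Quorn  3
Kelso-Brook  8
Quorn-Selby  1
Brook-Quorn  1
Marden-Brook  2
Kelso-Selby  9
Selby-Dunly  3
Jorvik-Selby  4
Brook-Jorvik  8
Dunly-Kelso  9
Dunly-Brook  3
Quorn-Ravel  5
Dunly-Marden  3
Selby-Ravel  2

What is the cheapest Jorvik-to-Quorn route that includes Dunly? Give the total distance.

9 km

Shortest Jorvik→Dunly: Jorvik–Dunly = 6
Best Dunly to Quorn: Dunly–Quorn costing 3
Total via Dunly: 6 + 3 = 9 km.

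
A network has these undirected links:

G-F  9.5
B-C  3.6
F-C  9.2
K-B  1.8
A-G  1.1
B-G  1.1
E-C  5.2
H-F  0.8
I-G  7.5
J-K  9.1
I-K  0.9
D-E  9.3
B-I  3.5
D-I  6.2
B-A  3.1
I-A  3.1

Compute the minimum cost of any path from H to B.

Settle nodes by increasing distance from H:
H: 0
F: 0.8  (via H)
C: 10  (via F)
G: 10.3  (via F)
A: 11.4  (via G)
B: 11.4  (via G)
Shortest route: H–F–G–B = 11.4.

11.4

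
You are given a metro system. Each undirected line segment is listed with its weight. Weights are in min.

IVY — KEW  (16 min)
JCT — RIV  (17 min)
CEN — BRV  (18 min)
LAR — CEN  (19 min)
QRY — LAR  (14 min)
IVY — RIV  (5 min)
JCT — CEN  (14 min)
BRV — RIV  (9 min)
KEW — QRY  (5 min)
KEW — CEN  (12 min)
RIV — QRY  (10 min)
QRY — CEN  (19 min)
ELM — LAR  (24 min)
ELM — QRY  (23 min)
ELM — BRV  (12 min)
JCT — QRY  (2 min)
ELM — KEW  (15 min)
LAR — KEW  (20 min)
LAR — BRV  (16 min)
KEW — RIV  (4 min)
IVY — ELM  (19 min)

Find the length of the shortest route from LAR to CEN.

19 min

Candidate routes:
LAR - CEN: 19 = 19
LAR - QRY - JCT - CEN: 14+2+14 = 30
Cheapest is LAR - CEN at 19 min.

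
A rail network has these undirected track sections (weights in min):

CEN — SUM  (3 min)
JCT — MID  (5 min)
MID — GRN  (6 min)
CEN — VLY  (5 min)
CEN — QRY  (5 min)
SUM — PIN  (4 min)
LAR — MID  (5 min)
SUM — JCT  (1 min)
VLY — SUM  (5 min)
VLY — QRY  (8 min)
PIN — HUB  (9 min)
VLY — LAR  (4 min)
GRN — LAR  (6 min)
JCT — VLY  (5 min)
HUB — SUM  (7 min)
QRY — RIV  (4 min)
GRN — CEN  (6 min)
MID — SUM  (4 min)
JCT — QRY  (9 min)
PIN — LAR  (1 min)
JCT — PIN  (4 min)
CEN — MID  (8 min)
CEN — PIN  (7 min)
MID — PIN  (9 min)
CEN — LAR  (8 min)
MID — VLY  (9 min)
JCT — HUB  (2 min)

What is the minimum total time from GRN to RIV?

15 min

Candidate routes:
GRN–LAR–PIN–CEN–QRY–RIV: 6+1+7+5+4 = 23
GRN–CEN–QRY–RIV: 6+5+4 = 15
GRN–MID–SUM–CEN–QRY–RIV: 6+4+3+5+4 = 22
GRN–LAR–VLY–QRY–RIV: 6+4+8+4 = 22
The minimum is 15 min via GRN–CEN–QRY–RIV.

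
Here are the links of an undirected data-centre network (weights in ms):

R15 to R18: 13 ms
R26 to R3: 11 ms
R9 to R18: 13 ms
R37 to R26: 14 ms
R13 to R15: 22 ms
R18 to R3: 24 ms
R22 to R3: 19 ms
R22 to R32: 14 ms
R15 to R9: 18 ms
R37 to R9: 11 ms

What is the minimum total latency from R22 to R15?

Candidate routes:
R22–R3–R18–R9–R15: 19+24+13+18 = 74
R22–R3–R18–R15: 19+24+13 = 56
R22–R3–R26–R37–R9–R18–R15: 19+11+14+11+13+13 = 81
R22–R3–R26–R37–R9–R15: 19+11+14+11+18 = 73
Cheapest is R22–R3–R18–R15 at 56 ms.

56 ms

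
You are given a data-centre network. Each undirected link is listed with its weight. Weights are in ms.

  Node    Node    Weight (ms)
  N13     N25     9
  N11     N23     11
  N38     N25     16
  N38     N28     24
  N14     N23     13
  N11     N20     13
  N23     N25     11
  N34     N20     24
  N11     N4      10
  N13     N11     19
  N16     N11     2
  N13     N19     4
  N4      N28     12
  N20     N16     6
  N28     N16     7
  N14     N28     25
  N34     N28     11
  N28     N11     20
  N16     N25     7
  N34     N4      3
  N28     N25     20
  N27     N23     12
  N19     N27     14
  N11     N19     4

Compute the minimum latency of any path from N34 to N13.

21 ms

Running Dijkstra from N34:
N34: 0
N4: 3  (via N34)
N28: 11  (via N34)
N11: 13  (via N4)
N16: 15  (via N11)
N19: 17  (via N11)
N20: 21  (via N16)
N13: 21  (via N19)
Shortest route: N34–N4–N11–N19–N13 = 21 ms.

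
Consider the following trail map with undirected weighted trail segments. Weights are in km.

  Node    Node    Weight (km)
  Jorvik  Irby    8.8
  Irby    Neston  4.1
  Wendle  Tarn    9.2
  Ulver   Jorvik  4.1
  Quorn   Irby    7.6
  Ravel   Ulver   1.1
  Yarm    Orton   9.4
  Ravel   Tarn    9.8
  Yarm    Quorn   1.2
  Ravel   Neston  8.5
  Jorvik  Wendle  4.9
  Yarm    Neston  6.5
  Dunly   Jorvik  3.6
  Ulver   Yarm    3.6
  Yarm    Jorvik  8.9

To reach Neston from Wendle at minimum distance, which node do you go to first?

Jorvik

Candidate routes:
Wendle → Jorvik → Irby → Neston: 4.9+8.8+4.1 = 17.8
Wendle → Jorvik → Ulver → Ravel → Neston: 4.9+4.1+1.1+8.5 = 18.6
The minimum is 17.8 km via Wendle → Jorvik → Irby → Neston.
So from Wendle the first move is to Jorvik.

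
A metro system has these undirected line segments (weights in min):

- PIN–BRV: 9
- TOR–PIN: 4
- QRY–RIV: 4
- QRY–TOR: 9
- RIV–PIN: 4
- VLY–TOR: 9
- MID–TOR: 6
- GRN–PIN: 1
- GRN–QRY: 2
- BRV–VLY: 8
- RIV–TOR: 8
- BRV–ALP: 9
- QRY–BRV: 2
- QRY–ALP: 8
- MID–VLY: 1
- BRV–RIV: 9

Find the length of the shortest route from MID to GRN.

Enumerating some paths:
MID–VLY–BRV–QRY–GRN: 1+8+2+2 = 13
MID–TOR–PIN–GRN: 6+4+1 = 11
MID–VLY–TOR–PIN–GRN: 1+9+4+1 = 15
Cheapest is MID–TOR–PIN–GRN at 11 min.

11 min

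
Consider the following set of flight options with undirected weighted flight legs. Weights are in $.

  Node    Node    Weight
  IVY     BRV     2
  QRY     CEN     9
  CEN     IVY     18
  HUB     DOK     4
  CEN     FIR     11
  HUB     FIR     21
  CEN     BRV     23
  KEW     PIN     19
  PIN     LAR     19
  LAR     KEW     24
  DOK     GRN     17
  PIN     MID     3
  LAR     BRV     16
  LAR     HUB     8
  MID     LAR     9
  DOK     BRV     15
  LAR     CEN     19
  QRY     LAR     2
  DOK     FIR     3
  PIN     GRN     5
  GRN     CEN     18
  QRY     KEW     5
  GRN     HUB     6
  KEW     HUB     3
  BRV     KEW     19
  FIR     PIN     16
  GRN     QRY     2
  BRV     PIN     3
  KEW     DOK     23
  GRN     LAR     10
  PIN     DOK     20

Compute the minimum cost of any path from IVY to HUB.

Compare a few routes:
IVY–BRV–DOK–HUB: 2+15+4 = 21
IVY–BRV–PIN–GRN–QRY–KEW–HUB: 2+3+5+2+5+3 = 20
IVY–BRV–PIN–GRN–HUB: 2+3+5+6 = 16
The minimum is $16 via IVY–BRV–PIN–GRN–HUB.

$16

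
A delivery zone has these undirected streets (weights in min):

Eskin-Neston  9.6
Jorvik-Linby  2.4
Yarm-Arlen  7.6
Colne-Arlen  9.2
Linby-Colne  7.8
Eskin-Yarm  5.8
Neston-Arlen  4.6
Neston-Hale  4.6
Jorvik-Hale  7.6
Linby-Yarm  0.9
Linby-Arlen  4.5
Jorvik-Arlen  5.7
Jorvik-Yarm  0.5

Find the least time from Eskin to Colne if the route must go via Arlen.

Shortest Eskin→Arlen: Eskin → Yarm → Linby → Arlen = 11.2
Best Arlen to Colne: Arlen → Colne costing 9.2
Total via Arlen: 11.2 + 9.2 = 20.4 min.

20.4 min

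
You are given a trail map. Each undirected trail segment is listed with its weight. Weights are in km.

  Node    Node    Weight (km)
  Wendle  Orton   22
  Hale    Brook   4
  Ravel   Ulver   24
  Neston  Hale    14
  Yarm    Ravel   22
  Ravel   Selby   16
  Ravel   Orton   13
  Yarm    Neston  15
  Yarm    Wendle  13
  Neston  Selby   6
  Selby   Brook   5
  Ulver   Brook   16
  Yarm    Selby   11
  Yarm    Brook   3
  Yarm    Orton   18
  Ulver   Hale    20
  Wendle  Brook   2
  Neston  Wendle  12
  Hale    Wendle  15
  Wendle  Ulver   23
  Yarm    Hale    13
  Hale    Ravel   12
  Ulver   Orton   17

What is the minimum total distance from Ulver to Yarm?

19 km

Settle nodes by increasing distance from Ulver:
Ulver: 0
Brook: 16  (via Ulver)
Orton: 17  (via Ulver)
Wendle: 18  (via Brook)
Yarm: 19  (via Brook)
Shortest route: Ulver → Brook → Yarm = 19 km.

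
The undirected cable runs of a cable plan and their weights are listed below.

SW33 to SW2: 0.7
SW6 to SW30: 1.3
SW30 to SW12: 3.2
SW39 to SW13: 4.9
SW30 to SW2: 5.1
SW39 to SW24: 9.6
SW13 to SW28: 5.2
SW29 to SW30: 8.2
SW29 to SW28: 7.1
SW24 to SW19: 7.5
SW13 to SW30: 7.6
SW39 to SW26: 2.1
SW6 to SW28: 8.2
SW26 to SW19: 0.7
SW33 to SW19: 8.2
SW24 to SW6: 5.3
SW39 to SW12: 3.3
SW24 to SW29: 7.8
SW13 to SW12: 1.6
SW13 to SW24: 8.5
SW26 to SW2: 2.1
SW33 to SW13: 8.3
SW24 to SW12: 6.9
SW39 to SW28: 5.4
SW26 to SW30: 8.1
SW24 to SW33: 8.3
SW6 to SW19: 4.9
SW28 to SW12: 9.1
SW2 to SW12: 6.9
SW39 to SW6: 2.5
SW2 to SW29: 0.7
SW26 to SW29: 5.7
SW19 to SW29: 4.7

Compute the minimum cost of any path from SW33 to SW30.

5.8

Running Dijkstra from SW33:
SW33: 0
SW2: 0.7  (via SW33)
SW29: 1.4  (via SW2)
SW26: 2.8  (via SW2)
SW19: 3.5  (via SW26)
SW39: 4.9  (via SW26)
SW30: 5.8  (via SW2)
Shortest route: SW33–SW2–SW30 = 5.8.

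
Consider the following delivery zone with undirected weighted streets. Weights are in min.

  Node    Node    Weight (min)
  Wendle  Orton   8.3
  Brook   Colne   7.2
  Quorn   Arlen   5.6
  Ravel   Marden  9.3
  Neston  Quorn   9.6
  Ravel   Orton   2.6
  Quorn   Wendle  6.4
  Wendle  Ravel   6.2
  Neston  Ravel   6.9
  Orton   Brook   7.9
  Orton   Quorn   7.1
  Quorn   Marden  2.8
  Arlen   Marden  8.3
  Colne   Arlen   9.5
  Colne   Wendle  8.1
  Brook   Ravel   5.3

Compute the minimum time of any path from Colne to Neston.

19.4 min

Shortest distances from Colne:
Colne: 0
Brook: 7.2  (via Colne)
Wendle: 8.1  (via Colne)
Arlen: 9.5  (via Colne)
Ravel: 12.5  (via Brook)
Quorn: 14.5  (via Wendle)
Orton: 15.1  (via Brook)
Marden: 17.3  (via Quorn)
Neston: 19.4  (via Ravel)
Shortest route: Colne–Brook–Ravel–Neston = 19.4 min.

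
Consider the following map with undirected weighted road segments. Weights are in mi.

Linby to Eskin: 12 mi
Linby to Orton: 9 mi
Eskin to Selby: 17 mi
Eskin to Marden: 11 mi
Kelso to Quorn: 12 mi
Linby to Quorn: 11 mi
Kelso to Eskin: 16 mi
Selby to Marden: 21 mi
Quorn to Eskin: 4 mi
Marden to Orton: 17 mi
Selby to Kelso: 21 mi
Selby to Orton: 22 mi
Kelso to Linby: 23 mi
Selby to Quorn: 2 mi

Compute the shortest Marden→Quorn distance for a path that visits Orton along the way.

Best Marden to Orton: Marden → Orton costing 17
Best Orton to Quorn: Orton → Linby → Quorn costing 20
Total via Orton: 17 + 20 = 37 mi.

37 mi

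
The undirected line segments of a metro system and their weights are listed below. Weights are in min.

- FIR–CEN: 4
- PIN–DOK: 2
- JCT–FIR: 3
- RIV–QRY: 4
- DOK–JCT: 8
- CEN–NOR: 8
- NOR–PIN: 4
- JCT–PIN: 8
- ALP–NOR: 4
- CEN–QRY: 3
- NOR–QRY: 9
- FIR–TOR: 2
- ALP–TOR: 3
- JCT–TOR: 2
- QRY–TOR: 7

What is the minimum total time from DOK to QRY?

Running Dijkstra from DOK:
DOK: 0
PIN: 2  (via DOK)
NOR: 6  (via PIN)
JCT: 8  (via DOK)
ALP: 10  (via NOR)
TOR: 10  (via JCT)
FIR: 11  (via JCT)
CEN: 14  (via NOR)
QRY: 15  (via NOR)
Shortest route: DOK → PIN → NOR → QRY = 15 min.

15 min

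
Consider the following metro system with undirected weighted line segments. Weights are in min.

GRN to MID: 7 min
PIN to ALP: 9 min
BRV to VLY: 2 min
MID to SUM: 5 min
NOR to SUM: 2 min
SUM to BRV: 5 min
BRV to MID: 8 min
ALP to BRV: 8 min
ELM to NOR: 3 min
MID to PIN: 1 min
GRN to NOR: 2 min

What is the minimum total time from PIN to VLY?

Running Dijkstra from PIN:
PIN: 0
MID: 1  (via PIN)
SUM: 6  (via MID)
NOR: 8  (via SUM)
GRN: 8  (via MID)
ALP: 9  (via PIN)
BRV: 9  (via MID)
VLY: 11  (via BRV)
Shortest route: PIN–MID–BRV–VLY = 11 min.

11 min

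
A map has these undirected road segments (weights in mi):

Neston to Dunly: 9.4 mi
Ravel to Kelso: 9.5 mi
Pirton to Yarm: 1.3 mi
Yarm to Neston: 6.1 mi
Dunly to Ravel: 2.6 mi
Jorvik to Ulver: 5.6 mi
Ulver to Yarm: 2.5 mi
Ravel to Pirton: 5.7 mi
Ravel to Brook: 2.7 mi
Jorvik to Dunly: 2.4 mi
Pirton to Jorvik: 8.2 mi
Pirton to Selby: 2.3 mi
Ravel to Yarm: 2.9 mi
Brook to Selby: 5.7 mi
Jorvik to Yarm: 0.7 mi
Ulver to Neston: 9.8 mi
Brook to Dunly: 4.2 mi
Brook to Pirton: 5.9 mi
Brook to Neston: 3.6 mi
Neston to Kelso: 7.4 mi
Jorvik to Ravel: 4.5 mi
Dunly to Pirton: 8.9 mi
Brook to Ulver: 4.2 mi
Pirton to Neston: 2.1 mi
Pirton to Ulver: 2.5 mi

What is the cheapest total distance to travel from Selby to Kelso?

11.8 mi

Running Dijkstra from Selby:
Selby: 0
Pirton: 2.3  (via Selby)
Yarm: 3.6  (via Pirton)
Jorvik: 4.3  (via Yarm)
Neston: 4.4  (via Pirton)
Ulver: 4.8  (via Pirton)
Brook: 5.7  (via Selby)
Ravel: 6.5  (via Yarm)
Dunly: 6.7  (via Jorvik)
Kelso: 11.8  (via Neston)
Shortest route: Selby → Pirton → Neston → Kelso = 11.8 mi.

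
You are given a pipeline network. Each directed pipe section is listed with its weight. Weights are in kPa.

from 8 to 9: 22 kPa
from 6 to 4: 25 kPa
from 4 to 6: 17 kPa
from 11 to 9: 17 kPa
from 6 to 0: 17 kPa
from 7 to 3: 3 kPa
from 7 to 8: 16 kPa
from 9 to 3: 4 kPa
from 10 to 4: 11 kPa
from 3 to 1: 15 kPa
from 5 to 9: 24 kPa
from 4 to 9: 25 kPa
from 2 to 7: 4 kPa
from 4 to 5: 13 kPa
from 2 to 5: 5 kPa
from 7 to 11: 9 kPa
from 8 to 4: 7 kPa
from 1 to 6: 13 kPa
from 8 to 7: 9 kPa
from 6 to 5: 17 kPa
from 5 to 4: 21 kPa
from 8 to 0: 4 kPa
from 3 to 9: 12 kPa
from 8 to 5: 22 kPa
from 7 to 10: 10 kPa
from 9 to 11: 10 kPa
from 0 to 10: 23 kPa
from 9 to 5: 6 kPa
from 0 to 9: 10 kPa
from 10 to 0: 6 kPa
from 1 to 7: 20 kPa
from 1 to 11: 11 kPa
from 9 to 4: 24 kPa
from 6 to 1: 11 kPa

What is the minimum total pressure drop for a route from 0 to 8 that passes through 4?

Shortest 0→4: 0 → 9 → 4 = 34
Shortest 4→8: 4 → 6 → 1 → 7 → 8 = 64
Total via 4: 34 + 64 = 98 kPa.

98 kPa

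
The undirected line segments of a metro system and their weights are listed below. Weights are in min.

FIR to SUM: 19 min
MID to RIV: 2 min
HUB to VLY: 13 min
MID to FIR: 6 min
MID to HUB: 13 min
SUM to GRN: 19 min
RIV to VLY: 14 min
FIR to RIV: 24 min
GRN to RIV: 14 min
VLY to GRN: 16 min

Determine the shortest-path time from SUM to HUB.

Compare a few routes:
SUM - GRN - RIV - MID - HUB: 19+14+2+13 = 48
SUM - FIR - MID - RIV - VLY - HUB: 19+6+2+14+13 = 54
SUM - FIR - MID - HUB: 19+6+13 = 38
SUM - GRN - VLY - HUB: 19+16+13 = 48
Cheapest is SUM - FIR - MID - HUB at 38 min.

38 min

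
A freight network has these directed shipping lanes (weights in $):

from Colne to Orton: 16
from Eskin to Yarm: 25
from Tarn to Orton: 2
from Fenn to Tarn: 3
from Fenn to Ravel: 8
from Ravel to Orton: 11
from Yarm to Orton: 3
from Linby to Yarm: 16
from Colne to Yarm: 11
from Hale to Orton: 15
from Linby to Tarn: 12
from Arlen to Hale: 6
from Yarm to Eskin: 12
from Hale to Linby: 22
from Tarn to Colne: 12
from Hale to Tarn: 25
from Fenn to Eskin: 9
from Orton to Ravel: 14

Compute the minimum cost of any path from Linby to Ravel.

$28

Compare a few routes:
Linby - Tarn - Colne - Yarm - Orton - Ravel: 12+12+11+3+14 = 52
Linby - Tarn - Orton - Ravel: 12+2+14 = 28
Linby - Yarm - Orton - Ravel: 16+3+14 = 33
Linby - Tarn - Colne - Orton - Ravel: 12+12+16+14 = 54
The minimum is $28 via Linby - Tarn - Orton - Ravel.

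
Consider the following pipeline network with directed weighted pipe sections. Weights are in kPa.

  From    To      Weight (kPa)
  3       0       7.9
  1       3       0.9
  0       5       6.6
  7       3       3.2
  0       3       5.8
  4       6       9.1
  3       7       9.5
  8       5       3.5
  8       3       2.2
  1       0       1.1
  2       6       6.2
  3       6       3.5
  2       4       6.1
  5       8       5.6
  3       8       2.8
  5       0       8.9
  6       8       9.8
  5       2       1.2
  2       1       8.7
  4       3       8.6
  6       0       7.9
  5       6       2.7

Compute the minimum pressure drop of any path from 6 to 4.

Enumerating some paths:
6–0–5–2–4: 7.9+6.6+1.2+6.1 = 21.8
6–0–3–8–5–2–4: 7.9+5.8+2.8+3.5+1.2+6.1 = 27.3
6–8–5–2–4: 9.8+3.5+1.2+6.1 = 20.6
Cheapest is 6–8–5–2–4 at 20.6 kPa.

20.6 kPa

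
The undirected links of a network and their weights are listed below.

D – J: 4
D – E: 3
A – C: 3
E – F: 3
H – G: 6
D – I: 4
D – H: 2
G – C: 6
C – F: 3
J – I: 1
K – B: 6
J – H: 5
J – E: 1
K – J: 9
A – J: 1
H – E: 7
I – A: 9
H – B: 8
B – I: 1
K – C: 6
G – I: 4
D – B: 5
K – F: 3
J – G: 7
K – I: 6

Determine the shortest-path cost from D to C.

Compare a few routes:
D–E–F–C: 3+3+3 = 9
D–I–J–A–C: 4+1+1+3 = 9
D–J–A–C: 4+1+3 = 8
Cheapest is D–J–A–C at 8.

8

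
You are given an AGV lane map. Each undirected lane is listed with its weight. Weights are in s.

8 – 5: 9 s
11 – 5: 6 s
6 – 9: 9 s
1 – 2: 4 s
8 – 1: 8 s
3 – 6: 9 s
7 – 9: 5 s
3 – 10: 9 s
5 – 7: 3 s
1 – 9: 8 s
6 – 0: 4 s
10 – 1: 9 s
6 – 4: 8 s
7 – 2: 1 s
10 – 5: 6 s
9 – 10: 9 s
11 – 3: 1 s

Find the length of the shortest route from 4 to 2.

23 s

Compare a few routes:
4 → 6 → 9 → 1 → 2: 8+9+8+4 = 29
4 → 6 → 3 → 11 → 5 → 7 → 2: 8+9+1+6+3+1 = 28
4 → 6 → 9 → 7 → 2: 8+9+5+1 = 23
Cheapest is 4 → 6 → 9 → 7 → 2 at 23 s.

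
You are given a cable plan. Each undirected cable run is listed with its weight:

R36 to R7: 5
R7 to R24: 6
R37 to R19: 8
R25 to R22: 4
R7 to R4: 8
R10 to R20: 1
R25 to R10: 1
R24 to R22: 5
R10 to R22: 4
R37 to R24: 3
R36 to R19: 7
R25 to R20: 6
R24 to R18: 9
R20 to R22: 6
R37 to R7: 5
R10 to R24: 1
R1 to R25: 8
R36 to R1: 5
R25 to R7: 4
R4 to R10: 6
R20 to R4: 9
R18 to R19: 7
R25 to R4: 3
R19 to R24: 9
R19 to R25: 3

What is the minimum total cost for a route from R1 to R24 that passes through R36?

Best R1 to R36: R1 → R36 costing 5
Best R36 to R24: R36 → R7 → R24 costing 11
Total via R36: 5 + 11 = 16.

16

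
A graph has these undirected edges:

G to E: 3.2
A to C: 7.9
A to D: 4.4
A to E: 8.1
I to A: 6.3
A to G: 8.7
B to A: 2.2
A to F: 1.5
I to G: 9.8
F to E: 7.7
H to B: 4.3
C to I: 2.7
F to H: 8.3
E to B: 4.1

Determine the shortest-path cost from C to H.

14.4

Shortest distances from C:
C: 0
I: 2.7  (via C)
A: 7.9  (via C)
F: 9.4  (via A)
B: 10.1  (via A)
D: 12.3  (via A)
G: 12.5  (via I)
E: 14.2  (via B)
H: 14.4  (via B)
Shortest route: C → A → B → H = 14.4.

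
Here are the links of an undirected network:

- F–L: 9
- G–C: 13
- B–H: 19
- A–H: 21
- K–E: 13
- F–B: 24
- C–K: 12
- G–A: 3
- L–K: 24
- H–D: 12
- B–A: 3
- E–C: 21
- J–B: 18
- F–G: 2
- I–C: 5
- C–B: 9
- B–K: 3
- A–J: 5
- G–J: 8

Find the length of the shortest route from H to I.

33

Enumerating some paths:
H - B - C - I: 19+9+5 = 33
H - A - G - C - I: 21+3+13+5 = 42
H - B - K - C - I: 19+3+12+5 = 39
H - A - B - C - I: 21+3+9+5 = 38
The minimum is 33 via H - B - C - I.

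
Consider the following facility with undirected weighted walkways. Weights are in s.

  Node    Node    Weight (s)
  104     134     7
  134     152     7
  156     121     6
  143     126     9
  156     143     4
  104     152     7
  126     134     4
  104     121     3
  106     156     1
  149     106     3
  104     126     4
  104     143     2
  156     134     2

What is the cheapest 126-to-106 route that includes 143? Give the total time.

Best 126 to 143: 126 → 104 → 143 costing 6
Shortest 143→106: 143 → 156 → 106 = 5
Total via 143: 6 + 5 = 11 s.

11 s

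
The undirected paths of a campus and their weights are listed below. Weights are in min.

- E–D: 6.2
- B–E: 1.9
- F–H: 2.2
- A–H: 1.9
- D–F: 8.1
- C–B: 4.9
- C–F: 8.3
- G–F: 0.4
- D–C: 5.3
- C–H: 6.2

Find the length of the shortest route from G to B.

13.6 min

Candidate routes:
G - F - C - B: 0.4+8.3+4.9 = 13.6
G - F - H - C - B: 0.4+2.2+6.2+4.9 = 13.7
The minimum is 13.6 min via G - F - C - B.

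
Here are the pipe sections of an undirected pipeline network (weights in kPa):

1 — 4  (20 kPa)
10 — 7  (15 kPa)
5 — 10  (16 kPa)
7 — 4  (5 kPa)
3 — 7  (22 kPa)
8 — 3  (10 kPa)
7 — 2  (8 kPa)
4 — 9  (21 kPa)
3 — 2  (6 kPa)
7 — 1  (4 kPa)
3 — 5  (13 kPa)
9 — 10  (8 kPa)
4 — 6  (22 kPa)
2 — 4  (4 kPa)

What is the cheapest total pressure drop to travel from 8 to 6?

Compare a few routes:
8 → 3 → 2 → 4 → 6: 10+6+4+22 = 42
8 → 3 → 2 → 7 → 4 → 6: 10+6+8+5+22 = 51
The minimum is 42 kPa via 8 → 3 → 2 → 4 → 6.

42 kPa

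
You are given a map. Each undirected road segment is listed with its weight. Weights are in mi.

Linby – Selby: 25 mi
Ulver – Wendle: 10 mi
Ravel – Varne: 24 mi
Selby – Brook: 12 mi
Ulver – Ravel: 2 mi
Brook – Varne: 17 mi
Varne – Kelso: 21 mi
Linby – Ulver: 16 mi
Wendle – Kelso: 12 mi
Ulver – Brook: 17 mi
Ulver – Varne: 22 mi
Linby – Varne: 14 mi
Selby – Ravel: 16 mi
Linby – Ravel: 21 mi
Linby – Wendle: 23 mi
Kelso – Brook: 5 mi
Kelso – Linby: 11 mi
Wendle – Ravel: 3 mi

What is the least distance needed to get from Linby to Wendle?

21 mi

Candidate routes:
Linby - Kelso - Wendle: 11+12 = 23
Linby - Ulver - Ravel - Wendle: 16+2+3 = 21
Linby - Wendle: 23 = 23
Cheapest is Linby - Ulver - Ravel - Wendle at 21 mi.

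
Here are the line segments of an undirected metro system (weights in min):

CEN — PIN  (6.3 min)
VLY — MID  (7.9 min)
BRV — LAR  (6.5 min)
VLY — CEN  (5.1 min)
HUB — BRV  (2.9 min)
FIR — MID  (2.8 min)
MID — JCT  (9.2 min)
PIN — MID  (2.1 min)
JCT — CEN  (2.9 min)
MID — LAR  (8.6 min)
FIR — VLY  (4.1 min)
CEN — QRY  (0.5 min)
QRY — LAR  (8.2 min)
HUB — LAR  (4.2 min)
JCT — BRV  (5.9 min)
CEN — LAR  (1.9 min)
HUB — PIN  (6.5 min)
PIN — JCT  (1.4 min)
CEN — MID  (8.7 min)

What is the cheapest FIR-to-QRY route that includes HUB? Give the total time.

Shortest FIR→HUB: FIR → MID → PIN → HUB = 11.4
Shortest HUB→QRY: HUB → LAR → CEN → QRY = 6.6
Total via HUB: 11.4 + 6.6 = 18 min.

18 min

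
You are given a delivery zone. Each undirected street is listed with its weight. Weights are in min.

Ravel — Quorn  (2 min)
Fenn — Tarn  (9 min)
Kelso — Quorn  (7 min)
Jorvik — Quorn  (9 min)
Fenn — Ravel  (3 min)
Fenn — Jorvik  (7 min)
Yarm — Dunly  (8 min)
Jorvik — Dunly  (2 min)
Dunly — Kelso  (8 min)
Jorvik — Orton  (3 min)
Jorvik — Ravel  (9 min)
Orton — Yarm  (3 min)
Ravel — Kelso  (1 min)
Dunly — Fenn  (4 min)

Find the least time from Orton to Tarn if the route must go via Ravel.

24 min

Best Orton to Ravel: Orton → Jorvik → Ravel costing 12
Best Ravel to Tarn: Ravel → Fenn → Tarn costing 12
Total via Ravel: 12 + 12 = 24 min.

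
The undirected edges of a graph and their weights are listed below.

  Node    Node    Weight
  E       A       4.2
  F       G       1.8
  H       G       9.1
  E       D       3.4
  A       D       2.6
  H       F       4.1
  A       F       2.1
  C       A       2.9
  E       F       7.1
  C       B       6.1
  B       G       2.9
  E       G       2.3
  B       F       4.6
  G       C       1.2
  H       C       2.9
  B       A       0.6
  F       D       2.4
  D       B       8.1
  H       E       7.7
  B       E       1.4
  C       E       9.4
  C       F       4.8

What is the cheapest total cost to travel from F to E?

4.1

Compare a few routes:
F - G - E: 1.8+2.3 = 4.1
F - D - E: 2.4+3.4 = 5.8
Cheapest is F - G - E at 4.1.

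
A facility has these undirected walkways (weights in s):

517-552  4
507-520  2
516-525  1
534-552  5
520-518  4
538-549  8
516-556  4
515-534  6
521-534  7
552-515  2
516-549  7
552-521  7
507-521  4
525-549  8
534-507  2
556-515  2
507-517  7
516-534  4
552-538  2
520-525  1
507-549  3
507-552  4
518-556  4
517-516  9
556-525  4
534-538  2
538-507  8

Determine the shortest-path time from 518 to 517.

12 s

Candidate routes:
518 → 520 → 507 → 552 → 517: 4+2+4+4 = 14
518 → 520 → 525 → 516 → 517: 4+1+1+9 = 15
518 → 520 → 507 → 517: 4+2+7 = 13
518 → 556 → 515 → 552 → 517: 4+2+2+4 = 12
The minimum is 12 s via 518 → 556 → 515 → 552 → 517.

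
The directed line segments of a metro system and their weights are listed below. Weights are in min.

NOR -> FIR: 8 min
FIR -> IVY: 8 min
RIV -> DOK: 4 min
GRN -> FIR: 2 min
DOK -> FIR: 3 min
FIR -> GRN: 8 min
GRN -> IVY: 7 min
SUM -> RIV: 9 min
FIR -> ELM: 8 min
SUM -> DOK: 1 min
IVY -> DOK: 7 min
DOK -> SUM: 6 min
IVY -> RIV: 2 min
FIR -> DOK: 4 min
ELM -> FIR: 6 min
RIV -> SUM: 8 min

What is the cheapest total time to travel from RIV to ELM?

15 min

Compare a few routes:
RIV–SUM–DOK–FIR–ELM: 8+1+3+8 = 20
RIV–DOK–FIR–ELM: 4+3+8 = 15
Cheapest is RIV–DOK–FIR–ELM at 15 min.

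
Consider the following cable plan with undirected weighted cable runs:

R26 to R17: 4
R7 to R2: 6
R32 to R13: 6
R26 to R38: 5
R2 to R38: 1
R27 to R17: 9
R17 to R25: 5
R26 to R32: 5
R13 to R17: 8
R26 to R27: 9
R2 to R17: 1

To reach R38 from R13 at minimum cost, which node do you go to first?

Candidate routes:
R13 - R32 - R26 - R38: 6+5+5 = 16
R13 - R17 - R2 - R38: 8+1+1 = 10
R13 - R17 - R26 - R38: 8+4+5 = 17
The minimum is 10 via R13 - R17 - R2 - R38.
So from R13 the first move is to R17.

R17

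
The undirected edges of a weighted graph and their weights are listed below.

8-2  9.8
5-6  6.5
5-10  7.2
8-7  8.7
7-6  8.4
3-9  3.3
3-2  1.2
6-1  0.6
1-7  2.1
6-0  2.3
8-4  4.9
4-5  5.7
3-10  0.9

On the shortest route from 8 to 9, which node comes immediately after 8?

Enumerating some paths:
8 → 2 → 3 → 9: 9.8+1.2+3.3 = 14.3
8 → 4 → 5 → 10 → 3 → 9: 4.9+5.7+7.2+0.9+3.3 = 22
Cheapest is 8 → 2 → 3 → 9 at 14.3.
So from 8 the first move is to 2.

2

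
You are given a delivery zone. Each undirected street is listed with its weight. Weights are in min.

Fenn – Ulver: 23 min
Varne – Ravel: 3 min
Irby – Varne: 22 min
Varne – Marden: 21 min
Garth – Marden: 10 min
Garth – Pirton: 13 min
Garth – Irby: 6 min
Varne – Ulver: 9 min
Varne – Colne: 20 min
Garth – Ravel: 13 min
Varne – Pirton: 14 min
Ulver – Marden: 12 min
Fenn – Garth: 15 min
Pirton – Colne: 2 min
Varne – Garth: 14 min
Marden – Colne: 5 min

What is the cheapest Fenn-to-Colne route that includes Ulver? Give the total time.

40 min

Shortest Fenn→Ulver: Fenn → Ulver = 23
Shortest Ulver→Colne: Ulver → Marden → Colne = 17
Total via Ulver: 23 + 17 = 40 min.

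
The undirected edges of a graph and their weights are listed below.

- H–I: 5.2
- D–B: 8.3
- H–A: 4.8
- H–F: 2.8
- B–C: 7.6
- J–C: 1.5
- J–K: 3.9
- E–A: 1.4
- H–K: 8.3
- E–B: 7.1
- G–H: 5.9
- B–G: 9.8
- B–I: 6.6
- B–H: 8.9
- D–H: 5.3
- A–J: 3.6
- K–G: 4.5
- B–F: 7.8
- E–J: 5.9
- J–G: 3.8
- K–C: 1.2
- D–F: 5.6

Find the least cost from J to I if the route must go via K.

Shortest J→K: J → C → K = 2.7
Shortest K→I: K → H → I = 13.5
Total via K: 2.7 + 13.5 = 16.2.

16.2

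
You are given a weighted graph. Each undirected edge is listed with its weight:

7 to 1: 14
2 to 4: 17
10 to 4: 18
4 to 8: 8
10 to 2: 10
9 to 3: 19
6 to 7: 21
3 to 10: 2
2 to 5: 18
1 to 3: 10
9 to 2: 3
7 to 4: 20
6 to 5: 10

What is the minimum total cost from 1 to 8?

38

Enumerating some paths:
1–3–10–4–8: 10+2+18+8 = 38
1–7–4–8: 14+20+8 = 42
The minimum is 38 via 1–3–10–4–8.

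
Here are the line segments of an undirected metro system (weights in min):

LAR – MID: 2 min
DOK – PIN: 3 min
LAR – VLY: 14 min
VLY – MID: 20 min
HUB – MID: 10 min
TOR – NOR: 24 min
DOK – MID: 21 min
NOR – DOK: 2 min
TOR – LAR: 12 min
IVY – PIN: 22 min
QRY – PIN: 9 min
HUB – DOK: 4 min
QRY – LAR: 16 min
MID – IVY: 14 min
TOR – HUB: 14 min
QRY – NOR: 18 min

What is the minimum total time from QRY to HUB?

16 min

Running Dijkstra from QRY:
QRY: 0
PIN: 9  (via QRY)
DOK: 12  (via PIN)
NOR: 14  (via DOK)
LAR: 16  (via QRY)
HUB: 16  (via DOK)
Shortest route: QRY → PIN → DOK → HUB = 16 min.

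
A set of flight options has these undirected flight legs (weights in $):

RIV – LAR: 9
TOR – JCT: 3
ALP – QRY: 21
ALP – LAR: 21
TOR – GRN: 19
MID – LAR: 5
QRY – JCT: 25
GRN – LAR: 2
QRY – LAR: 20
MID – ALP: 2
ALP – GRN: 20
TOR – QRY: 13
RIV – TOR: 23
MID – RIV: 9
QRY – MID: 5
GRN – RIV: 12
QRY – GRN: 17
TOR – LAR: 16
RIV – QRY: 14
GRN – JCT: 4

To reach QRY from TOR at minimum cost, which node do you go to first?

QRY

Candidate routes:
TOR - JCT - GRN - QRY: 3+4+17 = 24
TOR - QRY: 13 = 13
TOR - LAR - MID - QRY: 16+5+5 = 26
TOR - JCT - GRN - LAR - MID - QRY: 3+4+2+5+5 = 19
Cheapest is TOR - QRY at $13.
So from TOR the first move is to QRY.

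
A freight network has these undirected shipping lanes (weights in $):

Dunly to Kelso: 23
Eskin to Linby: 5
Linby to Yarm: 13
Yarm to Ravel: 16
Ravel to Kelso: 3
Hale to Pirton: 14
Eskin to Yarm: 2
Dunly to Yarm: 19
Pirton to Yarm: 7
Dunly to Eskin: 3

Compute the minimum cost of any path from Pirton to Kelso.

$26

Running Dijkstra from Pirton:
Pirton: 0
Yarm: 7  (via Pirton)
Eskin: 9  (via Yarm)
Dunly: 12  (via Eskin)
Hale: 14  (via Pirton)
Linby: 14  (via Eskin)
Ravel: 23  (via Yarm)
Kelso: 26  (via Ravel)
Shortest route: Pirton–Yarm–Ravel–Kelso = $26.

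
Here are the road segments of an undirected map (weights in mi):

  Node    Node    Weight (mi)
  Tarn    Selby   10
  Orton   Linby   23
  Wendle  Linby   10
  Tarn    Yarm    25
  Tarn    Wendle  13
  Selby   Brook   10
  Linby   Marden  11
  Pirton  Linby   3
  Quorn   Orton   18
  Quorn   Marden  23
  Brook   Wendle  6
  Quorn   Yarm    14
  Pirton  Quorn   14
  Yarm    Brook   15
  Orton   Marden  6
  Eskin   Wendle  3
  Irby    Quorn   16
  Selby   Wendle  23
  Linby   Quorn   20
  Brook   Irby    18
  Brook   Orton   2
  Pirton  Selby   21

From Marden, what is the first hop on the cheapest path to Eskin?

Candidate routes:
Marden–Orton–Brook–Wendle–Eskin: 6+2+6+3 = 17
Marden–Linby–Wendle–Eskin: 11+10+3 = 24
Marden–Orton–Linby–Wendle–Eskin: 6+23+10+3 = 42
The minimum is 17 mi via Marden–Orton–Brook–Wendle–Eskin.
So from Marden the first move is to Orton.

Orton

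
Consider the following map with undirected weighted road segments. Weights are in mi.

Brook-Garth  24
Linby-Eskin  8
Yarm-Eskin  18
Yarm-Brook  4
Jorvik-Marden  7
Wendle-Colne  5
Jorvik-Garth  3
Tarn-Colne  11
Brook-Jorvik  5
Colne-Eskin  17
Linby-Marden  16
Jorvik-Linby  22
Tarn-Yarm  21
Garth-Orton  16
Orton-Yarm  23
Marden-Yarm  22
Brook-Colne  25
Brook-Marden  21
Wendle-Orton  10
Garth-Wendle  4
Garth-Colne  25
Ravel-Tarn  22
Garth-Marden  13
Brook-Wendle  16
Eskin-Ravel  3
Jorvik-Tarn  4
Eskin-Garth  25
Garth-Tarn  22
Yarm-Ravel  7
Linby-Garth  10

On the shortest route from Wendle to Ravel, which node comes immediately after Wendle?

Enumerating some paths:
Wendle–Garth–Linby–Eskin–Ravel: 4+10+8+3 = 25
Wendle–Colne–Eskin–Ravel: 5+17+3 = 25
Wendle–Garth–Jorvik–Brook–Yarm–Ravel: 4+3+5+4+7 = 23
The minimum is 23 mi via Wendle–Garth–Jorvik–Brook–Yarm–Ravel.
So from Wendle the first move is to Garth.

Garth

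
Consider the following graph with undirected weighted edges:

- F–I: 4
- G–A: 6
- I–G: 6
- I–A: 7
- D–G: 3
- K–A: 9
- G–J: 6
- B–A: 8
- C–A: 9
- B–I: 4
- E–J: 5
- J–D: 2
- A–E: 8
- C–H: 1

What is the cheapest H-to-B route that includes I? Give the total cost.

Shortest H→I: H–C–A–I = 17
Shortest I→B: I–B = 4
Total via I: 17 + 4 = 21.

21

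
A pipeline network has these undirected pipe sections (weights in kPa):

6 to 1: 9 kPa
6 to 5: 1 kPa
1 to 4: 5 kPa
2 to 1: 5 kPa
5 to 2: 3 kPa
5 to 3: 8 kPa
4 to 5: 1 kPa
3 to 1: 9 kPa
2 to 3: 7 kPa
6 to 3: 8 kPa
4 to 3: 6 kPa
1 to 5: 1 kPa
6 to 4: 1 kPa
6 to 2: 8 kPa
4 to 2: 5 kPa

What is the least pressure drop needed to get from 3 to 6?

Running Dijkstra from 3:
3: 0
4: 6  (via 3)
2: 7  (via 3)
5: 7  (via 4)
6: 7  (via 4)
Shortest route: 3–4–6 = 7 kPa.

7 kPa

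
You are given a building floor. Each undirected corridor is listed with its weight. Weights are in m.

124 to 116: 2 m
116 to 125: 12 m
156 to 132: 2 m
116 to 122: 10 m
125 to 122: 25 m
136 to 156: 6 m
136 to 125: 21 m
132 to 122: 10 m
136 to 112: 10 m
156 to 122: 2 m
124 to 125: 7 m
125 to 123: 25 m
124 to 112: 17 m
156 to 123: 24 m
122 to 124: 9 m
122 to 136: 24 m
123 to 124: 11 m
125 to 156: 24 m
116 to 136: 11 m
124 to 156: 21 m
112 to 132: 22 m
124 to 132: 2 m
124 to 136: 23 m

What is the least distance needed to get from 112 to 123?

Candidate routes:
112 → 136 → 156 → 132 → 124 → 123: 10+6+2+2+11 = 31
112 → 132 → 124 → 123: 22+2+11 = 35
112 → 136 → 116 → 124 → 123: 10+11+2+11 = 34
112 → 124 → 123: 17+11 = 28
Cheapest is 112 → 124 → 123 at 28 m.

28 m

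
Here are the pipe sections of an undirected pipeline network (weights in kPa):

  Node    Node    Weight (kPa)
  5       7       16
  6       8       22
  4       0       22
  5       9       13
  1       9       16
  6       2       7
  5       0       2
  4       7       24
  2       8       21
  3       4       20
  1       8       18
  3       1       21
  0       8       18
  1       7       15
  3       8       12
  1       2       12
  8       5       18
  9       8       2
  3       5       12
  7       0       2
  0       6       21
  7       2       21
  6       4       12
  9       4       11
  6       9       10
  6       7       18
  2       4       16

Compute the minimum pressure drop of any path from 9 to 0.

Enumerating some paths:
9 → 8 → 0: 2+18 = 20
9 → 5 → 0: 13+2 = 15
The minimum is 15 kPa via 9 → 5 → 0.

15 kPa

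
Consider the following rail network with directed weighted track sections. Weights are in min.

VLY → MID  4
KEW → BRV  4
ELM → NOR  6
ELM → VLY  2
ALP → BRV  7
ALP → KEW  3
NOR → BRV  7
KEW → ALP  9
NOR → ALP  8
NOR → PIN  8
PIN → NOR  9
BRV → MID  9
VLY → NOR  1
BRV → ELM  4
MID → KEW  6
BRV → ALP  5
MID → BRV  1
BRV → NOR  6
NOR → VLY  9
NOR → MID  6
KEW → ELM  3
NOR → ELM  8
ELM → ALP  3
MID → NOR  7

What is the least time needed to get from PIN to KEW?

Candidate routes:
PIN → NOR → ELM → ALP → KEW: 9+8+3+3 = 23
PIN → NOR → MID → KEW: 9+6+6 = 21
PIN → NOR → ALP → KEW: 9+8+3 = 20
The minimum is 20 min via PIN → NOR → ALP → KEW.

20 min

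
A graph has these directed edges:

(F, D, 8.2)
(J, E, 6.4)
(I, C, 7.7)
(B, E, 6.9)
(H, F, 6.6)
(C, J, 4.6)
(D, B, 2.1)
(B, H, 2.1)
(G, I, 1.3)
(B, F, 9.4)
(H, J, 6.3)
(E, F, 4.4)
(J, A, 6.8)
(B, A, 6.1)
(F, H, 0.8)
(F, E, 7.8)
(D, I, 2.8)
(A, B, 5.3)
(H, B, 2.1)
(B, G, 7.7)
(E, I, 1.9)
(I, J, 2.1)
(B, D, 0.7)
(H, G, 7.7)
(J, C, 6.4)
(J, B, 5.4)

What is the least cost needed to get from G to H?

Running Dijkstra from G:
G: 0
I: 1.3  (via G)
J: 3.4  (via I)
B: 8.8  (via J)
C: 9  (via I)
D: 9.5  (via B)
E: 9.8  (via J)
A: 10.2  (via J)
H: 10.9  (via B)
Shortest route: G–I–J–B–H = 10.9.

10.9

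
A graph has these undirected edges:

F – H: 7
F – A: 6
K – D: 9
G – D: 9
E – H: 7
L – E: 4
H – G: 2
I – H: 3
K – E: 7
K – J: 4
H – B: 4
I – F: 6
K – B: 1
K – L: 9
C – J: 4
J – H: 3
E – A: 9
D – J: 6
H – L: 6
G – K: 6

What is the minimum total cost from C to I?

Candidate routes:
C → J → K → B → H → I: 4+4+1+4+3 = 16
C → J → K → G → H → I: 4+4+6+2+3 = 19
C → J → H → F → I: 4+3+7+6 = 20
C → J → H → I: 4+3+3 = 10
Cheapest is C → J → H → I at 10.

10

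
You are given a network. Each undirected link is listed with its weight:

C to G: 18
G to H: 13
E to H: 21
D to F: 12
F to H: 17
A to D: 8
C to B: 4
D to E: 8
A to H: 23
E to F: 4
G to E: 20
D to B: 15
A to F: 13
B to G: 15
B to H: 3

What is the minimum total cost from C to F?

Compare a few routes:
C–B–D–E–F: 4+15+8+4 = 31
C–B–D–F: 4+15+12 = 31
C–B–H–F: 4+3+17 = 24
Cheapest is C–B–H–F at 24.

24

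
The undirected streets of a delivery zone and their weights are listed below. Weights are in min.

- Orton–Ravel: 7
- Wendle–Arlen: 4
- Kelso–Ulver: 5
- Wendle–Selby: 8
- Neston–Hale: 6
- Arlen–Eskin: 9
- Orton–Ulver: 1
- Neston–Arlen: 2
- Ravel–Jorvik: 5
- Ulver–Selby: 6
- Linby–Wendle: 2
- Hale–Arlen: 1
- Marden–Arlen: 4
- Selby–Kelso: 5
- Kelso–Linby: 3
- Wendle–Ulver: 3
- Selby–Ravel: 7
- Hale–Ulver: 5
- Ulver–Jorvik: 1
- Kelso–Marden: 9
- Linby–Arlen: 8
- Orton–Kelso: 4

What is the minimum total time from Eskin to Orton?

16 min

Compare a few routes:
Eskin → Arlen → Hale → Ulver → Orton: 9+1+5+1 = 16
Eskin → Arlen → Wendle → Ulver → Orton: 9+4+3+1 = 17
Eskin → Arlen → Wendle → Linby → Kelso → Orton: 9+4+2+3+4 = 22
Cheapest is Eskin → Arlen → Hale → Ulver → Orton at 16 min.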